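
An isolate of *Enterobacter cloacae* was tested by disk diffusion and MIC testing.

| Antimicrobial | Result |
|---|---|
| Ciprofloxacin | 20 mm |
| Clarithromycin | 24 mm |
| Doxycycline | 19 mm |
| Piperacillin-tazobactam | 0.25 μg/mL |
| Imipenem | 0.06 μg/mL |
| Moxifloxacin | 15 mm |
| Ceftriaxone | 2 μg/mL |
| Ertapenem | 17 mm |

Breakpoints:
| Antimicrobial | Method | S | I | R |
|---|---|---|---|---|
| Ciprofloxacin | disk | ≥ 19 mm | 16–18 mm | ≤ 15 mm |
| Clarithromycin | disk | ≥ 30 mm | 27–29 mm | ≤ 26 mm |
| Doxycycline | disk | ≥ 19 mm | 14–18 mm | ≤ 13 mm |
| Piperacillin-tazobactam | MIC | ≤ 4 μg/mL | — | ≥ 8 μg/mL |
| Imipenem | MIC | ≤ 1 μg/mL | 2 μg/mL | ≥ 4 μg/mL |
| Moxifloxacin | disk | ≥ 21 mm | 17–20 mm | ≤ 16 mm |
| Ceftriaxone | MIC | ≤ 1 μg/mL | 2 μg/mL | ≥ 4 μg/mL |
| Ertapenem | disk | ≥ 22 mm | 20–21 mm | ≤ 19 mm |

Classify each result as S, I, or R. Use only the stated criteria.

S, R, S, S, S, R, I, R

Ciprofloxacin 20 mm: ≥ 19 mm → susceptible
Clarithromycin: 24 mm is ≤ 26 mm ⇒ R
Doxycycline 19 mm: ≥ 19 mm — susceptible
Piperacillin-tazobactam (0.25 μg/mL) ≤ 4 μg/mL → S
Imipenem (0.06 μg/mL) ≤ 1 μg/mL — S
Moxifloxacin (15 mm) ≤ 16 mm → R
Ceftriaxone 2 μg/mL: = 2 μg/mL ⇒ intermediate
Ertapenem 17 mm: ≤ 19 mm — resistant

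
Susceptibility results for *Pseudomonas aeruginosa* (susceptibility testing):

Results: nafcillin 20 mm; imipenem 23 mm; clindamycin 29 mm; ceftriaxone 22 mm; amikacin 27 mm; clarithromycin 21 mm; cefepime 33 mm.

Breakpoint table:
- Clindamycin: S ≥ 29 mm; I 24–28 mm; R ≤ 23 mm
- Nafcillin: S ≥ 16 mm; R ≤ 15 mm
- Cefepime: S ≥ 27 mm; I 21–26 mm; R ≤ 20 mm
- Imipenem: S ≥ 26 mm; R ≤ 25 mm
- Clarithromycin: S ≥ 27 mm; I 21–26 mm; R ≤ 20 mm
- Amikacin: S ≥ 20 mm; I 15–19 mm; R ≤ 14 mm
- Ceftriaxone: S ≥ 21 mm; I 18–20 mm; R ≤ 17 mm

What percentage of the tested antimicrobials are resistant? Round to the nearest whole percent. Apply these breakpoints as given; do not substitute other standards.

Nafcillin: 20 mm is ≥ 16 mm ⇒ Susceptible
Imipenem: 23 mm is ≤ 25 mm → R
Clindamycin (29 mm) ≥ 29 mm ⇒ S
Ceftriaxone (22 mm) ≥ 21 mm — susceptible
Amikacin: 27 mm is ≥ 20 mm → S
Clarithromycin (21 mm) in 21–26 mm — intermediate
Cefepime (33 mm) ≥ 27 mm — S
Resistant: 1/7

14%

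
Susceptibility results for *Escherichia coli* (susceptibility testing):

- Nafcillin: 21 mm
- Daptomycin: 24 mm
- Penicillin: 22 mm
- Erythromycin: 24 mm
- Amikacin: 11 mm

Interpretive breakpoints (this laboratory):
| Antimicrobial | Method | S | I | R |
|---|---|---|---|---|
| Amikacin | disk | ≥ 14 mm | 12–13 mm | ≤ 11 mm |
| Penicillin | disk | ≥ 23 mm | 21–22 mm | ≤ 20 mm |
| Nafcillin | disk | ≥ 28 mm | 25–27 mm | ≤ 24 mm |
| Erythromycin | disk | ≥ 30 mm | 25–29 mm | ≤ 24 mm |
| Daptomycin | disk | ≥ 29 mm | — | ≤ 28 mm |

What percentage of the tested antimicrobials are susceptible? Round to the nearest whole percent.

Nafcillin 21 mm: ≤ 24 mm — R
Daptomycin: 24 mm is ≤ 28 mm → R
Penicillin 22 mm: in 21–22 mm → I
Erythromycin: 24 mm is ≤ 24 mm → Resistant
Amikacin (11 mm) ≤ 11 mm — Resistant
Susceptible: 0/5

0%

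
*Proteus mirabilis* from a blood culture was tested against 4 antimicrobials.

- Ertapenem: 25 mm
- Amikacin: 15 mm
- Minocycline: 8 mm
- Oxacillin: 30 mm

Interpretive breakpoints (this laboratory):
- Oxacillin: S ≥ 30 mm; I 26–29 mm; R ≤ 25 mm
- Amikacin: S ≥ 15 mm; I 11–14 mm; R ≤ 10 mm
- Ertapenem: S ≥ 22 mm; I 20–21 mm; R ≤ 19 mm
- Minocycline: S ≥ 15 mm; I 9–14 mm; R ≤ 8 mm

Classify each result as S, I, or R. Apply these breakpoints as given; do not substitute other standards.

Ertapenem (25 mm) ≥ 22 mm — Susceptible
Amikacin 15 mm: ≥ 15 mm → Susceptible
Minocycline 8 mm: ≤ 8 mm — resistant
Oxacillin: 30 mm is ≥ 30 mm — Susceptible

S, S, R, S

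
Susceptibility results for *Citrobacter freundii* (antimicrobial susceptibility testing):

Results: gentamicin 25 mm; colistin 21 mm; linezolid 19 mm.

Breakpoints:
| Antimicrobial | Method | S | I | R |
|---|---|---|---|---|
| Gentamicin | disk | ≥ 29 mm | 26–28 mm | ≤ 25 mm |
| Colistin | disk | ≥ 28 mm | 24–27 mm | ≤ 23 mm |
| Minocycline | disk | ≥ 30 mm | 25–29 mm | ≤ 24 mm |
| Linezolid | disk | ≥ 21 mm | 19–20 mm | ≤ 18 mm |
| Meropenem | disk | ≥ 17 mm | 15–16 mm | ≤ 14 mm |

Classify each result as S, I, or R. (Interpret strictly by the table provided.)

Gentamicin (25 mm) ≤ 25 mm ⇒ Resistant
Colistin 21 mm: ≤ 23 mm ⇒ R
Linezolid: 19 mm is in 19–20 mm → I

R, R, I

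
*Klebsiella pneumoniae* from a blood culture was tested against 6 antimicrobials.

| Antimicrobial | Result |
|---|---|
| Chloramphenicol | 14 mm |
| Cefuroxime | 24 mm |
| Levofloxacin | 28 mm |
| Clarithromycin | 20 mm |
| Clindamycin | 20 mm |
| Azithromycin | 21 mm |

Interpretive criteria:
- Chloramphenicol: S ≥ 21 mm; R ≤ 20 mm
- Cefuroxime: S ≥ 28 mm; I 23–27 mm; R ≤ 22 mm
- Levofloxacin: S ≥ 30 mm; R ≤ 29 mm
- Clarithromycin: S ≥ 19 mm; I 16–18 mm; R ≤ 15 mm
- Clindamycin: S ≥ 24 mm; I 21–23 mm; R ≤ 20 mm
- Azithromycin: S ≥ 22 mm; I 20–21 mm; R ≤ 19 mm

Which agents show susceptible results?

clarithromycin

Chloramphenicol (14 mm) ≤ 20 mm — Resistant
Cefuroxime 24 mm: in 23–27 mm — Intermediate
Levofloxacin: 28 mm is ≤ 29 mm → resistant
Clarithromycin 20 mm: ≥ 19 mm → susceptible
Clindamycin (20 mm) ≤ 20 mm — R
Azithromycin (21 mm) in 20–21 mm — Intermediate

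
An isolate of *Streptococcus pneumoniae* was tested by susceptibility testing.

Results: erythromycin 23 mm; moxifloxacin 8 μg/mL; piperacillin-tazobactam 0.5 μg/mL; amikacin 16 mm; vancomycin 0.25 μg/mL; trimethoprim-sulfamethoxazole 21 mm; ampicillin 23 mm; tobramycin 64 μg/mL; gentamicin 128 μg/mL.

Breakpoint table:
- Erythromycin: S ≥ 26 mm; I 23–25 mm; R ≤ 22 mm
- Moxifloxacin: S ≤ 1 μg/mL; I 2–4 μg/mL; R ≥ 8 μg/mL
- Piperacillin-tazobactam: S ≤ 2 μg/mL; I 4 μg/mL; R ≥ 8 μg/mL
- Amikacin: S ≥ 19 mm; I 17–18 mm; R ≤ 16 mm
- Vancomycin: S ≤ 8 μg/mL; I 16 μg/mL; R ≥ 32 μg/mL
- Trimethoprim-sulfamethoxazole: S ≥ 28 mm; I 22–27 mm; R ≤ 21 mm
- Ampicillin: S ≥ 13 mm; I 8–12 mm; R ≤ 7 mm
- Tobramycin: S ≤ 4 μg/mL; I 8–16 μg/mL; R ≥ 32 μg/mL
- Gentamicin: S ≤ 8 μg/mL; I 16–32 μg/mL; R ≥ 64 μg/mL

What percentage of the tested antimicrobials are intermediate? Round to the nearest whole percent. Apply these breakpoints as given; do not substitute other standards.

Erythromycin 23 mm: in 23–25 mm ⇒ Intermediate
Moxifloxacin (8 μg/mL) ≥ 8 μg/mL ⇒ Resistant
Piperacillin-tazobactam 0.5 μg/mL: ≤ 2 μg/mL — susceptible
Amikacin (16 mm) ≤ 16 mm — Resistant
Vancomycin (0.25 μg/mL) ≤ 8 μg/mL — susceptible
Trimethoprim-sulfamethoxazole: 21 mm is ≤ 21 mm — R
Ampicillin: 23 mm is ≥ 13 mm → Susceptible
Tobramycin: 64 μg/mL is ≥ 32 μg/mL → Resistant
Gentamicin 128 μg/mL: ≥ 64 μg/mL ⇒ Resistant
Intermediate: 1/9

11%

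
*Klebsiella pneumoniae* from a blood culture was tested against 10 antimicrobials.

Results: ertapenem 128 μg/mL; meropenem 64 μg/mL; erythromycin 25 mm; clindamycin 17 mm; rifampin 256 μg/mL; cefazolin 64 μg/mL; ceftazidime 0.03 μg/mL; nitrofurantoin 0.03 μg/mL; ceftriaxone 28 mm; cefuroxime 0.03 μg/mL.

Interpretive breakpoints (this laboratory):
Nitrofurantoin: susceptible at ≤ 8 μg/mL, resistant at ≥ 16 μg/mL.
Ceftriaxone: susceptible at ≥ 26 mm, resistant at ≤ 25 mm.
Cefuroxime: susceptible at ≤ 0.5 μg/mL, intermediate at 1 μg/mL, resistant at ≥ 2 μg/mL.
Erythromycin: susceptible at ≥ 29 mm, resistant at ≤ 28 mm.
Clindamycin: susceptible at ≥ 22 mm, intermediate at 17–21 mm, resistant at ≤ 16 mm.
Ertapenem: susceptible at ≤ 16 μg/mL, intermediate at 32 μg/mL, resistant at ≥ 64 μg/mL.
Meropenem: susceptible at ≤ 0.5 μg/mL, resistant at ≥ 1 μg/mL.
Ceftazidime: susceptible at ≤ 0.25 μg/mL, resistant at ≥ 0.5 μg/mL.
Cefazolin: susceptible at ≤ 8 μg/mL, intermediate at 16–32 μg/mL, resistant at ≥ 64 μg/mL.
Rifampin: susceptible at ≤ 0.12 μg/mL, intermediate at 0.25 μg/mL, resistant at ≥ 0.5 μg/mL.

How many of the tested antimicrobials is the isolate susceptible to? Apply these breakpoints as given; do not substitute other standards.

4

Ertapenem 128 μg/mL: ≥ 64 μg/mL — Resistant
Meropenem: 64 μg/mL is ≥ 1 μg/mL ⇒ Resistant
Erythromycin 25 mm: ≤ 28 mm → Resistant
Clindamycin: 17 mm is in 17–21 mm ⇒ I
Rifampin: 256 μg/mL is ≥ 0.5 μg/mL — resistant
Cefazolin (64 μg/mL) ≥ 64 μg/mL → Resistant
Ceftazidime: 0.03 μg/mL is ≤ 0.25 μg/mL — Susceptible
Nitrofurantoin 0.03 μg/mL: ≤ 8 μg/mL — susceptible
Ceftriaxone: 28 mm is ≥ 26 mm — Susceptible
Cefuroxime: 0.03 μg/mL is ≤ 0.5 μg/mL → S
Susceptible: 4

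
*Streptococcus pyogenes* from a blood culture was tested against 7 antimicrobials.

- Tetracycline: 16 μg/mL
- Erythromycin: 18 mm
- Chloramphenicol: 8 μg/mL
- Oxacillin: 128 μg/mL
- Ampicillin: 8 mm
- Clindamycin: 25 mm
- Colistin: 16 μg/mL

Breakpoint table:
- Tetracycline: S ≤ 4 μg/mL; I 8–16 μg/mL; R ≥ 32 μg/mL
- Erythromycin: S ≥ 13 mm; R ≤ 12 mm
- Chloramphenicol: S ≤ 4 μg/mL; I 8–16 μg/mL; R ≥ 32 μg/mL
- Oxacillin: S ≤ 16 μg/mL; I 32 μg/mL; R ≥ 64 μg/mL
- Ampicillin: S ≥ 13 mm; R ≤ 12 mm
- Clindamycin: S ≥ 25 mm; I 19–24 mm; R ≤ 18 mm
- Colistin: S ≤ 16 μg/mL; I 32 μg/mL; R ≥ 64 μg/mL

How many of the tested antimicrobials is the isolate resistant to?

Tetracycline (16 μg/mL) in 8–16 μg/mL — Intermediate
Erythromycin 18 mm: ≥ 13 mm ⇒ S
Chloramphenicol: 8 μg/mL is in 8–16 μg/mL → I
Oxacillin: 128 μg/mL is ≥ 64 μg/mL → R
Ampicillin: 8 mm is ≤ 12 mm → R
Clindamycin (25 mm) ≥ 25 mm — susceptible
Colistin (16 μg/mL) ≤ 16 μg/mL — susceptible
Resistant: 2

2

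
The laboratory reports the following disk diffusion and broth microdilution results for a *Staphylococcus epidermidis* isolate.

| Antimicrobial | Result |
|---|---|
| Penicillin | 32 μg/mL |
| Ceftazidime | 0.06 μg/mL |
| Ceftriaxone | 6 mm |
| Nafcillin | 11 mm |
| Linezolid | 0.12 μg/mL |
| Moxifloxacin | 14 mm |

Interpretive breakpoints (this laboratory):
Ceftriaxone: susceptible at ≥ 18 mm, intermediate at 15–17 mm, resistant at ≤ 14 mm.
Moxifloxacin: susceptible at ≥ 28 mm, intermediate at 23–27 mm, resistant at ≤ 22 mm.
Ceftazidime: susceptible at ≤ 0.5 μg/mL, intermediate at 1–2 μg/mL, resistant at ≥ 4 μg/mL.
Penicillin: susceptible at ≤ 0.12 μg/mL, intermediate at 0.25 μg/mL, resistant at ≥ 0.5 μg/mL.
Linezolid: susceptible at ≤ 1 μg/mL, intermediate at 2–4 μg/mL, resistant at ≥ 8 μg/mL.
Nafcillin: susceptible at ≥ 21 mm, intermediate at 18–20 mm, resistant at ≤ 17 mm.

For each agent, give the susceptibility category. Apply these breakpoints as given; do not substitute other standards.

Penicillin (32 μg/mL) ≥ 0.5 μg/mL → Resistant
Ceftazidime: 0.06 μg/mL is ≤ 0.5 μg/mL — S
Ceftriaxone: 6 mm is ≤ 14 mm — Resistant
Nafcillin (11 mm) ≤ 17 mm ⇒ R
Linezolid (0.12 μg/mL) ≤ 1 μg/mL → S
Moxifloxacin: 14 mm is ≤ 22 mm — Resistant

R, S, R, R, S, R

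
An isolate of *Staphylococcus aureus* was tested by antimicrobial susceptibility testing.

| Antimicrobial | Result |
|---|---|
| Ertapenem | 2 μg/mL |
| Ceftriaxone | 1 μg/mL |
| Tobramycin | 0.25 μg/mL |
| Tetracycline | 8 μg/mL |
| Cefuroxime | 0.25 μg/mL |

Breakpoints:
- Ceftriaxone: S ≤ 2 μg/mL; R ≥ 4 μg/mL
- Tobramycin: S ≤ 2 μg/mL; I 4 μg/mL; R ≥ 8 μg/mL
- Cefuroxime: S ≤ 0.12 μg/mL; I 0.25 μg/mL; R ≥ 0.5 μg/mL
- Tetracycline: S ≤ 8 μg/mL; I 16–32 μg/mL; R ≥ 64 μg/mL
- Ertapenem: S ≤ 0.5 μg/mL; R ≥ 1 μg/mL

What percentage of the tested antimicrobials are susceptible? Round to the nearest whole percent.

Ertapenem: 2 μg/mL is ≥ 1 μg/mL → R
Ceftriaxone 1 μg/mL: ≤ 2 μg/mL → Susceptible
Tobramycin 0.25 μg/mL: ≤ 2 μg/mL → S
Tetracycline: 8 μg/mL is ≤ 8 μg/mL — Susceptible
Cefuroxime: 0.25 μg/mL is = 0.25 μg/mL → I
Susceptible: 3/5

60%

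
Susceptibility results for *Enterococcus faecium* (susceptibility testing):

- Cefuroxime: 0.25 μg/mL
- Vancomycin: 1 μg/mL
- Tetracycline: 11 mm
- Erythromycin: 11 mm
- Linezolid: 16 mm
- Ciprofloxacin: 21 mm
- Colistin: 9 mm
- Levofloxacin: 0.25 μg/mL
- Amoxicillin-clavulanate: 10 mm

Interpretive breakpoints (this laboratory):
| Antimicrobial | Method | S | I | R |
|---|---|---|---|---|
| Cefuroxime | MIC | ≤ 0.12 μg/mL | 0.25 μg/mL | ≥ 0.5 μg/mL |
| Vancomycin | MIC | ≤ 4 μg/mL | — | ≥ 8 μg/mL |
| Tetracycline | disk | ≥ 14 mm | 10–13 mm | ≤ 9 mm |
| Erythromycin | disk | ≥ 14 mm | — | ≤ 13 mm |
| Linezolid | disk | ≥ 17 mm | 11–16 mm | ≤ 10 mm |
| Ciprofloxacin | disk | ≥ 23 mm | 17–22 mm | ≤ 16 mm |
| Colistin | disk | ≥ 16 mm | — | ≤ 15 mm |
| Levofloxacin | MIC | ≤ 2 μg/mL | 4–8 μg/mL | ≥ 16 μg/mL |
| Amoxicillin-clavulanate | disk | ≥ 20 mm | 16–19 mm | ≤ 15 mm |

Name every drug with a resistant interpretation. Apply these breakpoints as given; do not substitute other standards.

erythromycin, colistin, amoxicillin-clavulanate

Cefuroxime 0.25 μg/mL: = 0.25 μg/mL ⇒ Intermediate
Vancomycin: 1 μg/mL is ≤ 4 μg/mL — Susceptible
Tetracycline 11 mm: in 10–13 mm — intermediate
Erythromycin 11 mm: ≤ 13 mm → Resistant
Linezolid 16 mm: in 11–16 mm — intermediate
Ciprofloxacin (21 mm) in 17–22 mm → I
Colistin 9 mm: ≤ 15 mm → Resistant
Levofloxacin: 0.25 μg/mL is ≤ 2 μg/mL — susceptible
Amoxicillin-clavulanate: 10 mm is ≤ 15 mm → R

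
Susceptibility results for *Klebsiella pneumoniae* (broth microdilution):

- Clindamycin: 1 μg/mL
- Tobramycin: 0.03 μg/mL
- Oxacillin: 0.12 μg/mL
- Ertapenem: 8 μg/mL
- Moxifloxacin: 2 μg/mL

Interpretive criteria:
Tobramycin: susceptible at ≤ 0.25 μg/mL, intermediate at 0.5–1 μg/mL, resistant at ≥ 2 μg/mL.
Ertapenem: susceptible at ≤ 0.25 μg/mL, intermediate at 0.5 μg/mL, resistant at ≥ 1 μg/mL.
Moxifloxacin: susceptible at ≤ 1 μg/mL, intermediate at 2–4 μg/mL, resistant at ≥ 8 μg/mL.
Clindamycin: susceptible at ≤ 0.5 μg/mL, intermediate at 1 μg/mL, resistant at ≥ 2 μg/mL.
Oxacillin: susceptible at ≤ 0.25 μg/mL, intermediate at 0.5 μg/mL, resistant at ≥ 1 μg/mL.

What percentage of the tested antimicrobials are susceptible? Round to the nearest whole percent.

40%

Clindamycin: 1 μg/mL is = 1 μg/mL ⇒ I
Tobramycin 0.03 μg/mL: ≤ 0.25 μg/mL — Susceptible
Oxacillin (0.12 μg/mL) ≤ 0.25 μg/mL ⇒ Susceptible
Ertapenem (8 μg/mL) ≥ 1 μg/mL → Resistant
Moxifloxacin 2 μg/mL: in 2–4 μg/mL → intermediate
Susceptible: 2/5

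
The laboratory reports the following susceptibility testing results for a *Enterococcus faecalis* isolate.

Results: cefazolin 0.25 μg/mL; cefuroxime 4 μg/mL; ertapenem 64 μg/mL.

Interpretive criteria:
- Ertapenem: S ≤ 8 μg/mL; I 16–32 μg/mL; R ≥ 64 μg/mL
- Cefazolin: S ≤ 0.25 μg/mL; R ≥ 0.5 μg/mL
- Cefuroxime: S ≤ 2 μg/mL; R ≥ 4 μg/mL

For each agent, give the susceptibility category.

Cefazolin 0.25 μg/mL: ≤ 0.25 μg/mL → susceptible
Cefuroxime: 4 μg/mL is ≥ 4 μg/mL → resistant
Ertapenem (64 μg/mL) ≥ 64 μg/mL — R

S, R, R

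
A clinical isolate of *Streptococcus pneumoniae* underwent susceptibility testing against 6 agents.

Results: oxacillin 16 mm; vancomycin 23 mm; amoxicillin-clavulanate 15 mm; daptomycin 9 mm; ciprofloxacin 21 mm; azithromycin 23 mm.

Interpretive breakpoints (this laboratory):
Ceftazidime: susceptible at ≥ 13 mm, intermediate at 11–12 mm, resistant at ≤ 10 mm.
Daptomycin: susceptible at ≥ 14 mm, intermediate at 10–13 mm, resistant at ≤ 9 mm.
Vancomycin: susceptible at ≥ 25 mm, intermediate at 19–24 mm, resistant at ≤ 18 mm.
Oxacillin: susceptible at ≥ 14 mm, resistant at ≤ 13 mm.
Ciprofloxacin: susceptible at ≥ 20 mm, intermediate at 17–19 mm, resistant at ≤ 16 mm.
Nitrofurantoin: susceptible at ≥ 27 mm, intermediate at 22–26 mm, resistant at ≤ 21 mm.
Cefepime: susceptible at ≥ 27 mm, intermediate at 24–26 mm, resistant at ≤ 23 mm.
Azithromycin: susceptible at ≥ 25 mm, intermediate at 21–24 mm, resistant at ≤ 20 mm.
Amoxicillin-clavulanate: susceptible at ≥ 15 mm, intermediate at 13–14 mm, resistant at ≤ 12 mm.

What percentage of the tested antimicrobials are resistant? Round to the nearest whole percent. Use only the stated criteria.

17%

Oxacillin: 16 mm is ≥ 14 mm → Susceptible
Vancomycin 23 mm: in 19–24 mm — Intermediate
Amoxicillin-clavulanate: 15 mm is ≥ 15 mm — S
Daptomycin (9 mm) ≤ 9 mm — Resistant
Ciprofloxacin 21 mm: ≥ 20 mm ⇒ S
Azithromycin: 23 mm is in 21–24 mm → I
Resistant: 1/6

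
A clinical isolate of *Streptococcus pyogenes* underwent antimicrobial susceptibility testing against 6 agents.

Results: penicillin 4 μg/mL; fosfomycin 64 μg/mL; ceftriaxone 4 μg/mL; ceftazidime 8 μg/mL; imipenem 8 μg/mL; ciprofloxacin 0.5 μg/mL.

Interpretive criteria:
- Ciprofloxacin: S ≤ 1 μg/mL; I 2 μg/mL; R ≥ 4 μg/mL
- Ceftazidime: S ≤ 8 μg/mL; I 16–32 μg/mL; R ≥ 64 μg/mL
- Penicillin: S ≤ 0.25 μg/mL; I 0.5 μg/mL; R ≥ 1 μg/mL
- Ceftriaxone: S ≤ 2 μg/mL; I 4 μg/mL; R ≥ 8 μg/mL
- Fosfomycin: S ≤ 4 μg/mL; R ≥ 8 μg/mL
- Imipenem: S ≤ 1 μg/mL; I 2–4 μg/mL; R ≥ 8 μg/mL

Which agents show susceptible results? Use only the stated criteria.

Penicillin (4 μg/mL) ≥ 1 μg/mL ⇒ resistant
Fosfomycin 64 μg/mL: ≥ 8 μg/mL — R
Ceftriaxone (4 μg/mL) = 4 μg/mL → intermediate
Ceftazidime 8 μg/mL: ≤ 8 μg/mL — susceptible
Imipenem (8 μg/mL) ≥ 8 μg/mL → R
Ciprofloxacin: 0.5 μg/mL is ≤ 1 μg/mL → Susceptible

ceftazidime, ciprofloxacin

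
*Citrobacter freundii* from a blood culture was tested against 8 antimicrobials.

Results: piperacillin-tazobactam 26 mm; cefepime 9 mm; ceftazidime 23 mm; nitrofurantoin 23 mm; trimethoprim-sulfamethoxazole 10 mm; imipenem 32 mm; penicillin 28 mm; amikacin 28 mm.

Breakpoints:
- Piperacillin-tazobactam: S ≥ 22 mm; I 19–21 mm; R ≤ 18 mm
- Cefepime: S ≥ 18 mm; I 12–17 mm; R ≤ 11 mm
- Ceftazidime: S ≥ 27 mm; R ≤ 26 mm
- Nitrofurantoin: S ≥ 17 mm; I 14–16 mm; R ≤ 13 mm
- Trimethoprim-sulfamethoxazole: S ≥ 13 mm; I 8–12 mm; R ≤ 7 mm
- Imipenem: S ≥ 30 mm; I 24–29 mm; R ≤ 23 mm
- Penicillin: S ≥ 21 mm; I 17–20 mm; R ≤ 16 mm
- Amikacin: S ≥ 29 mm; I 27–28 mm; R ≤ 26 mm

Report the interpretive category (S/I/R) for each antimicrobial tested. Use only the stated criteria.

S, R, R, S, I, S, S, I

Piperacillin-tazobactam: 26 mm is ≥ 22 mm → S
Cefepime (9 mm) ≤ 11 mm ⇒ Resistant
Ceftazidime (23 mm) ≤ 26 mm → R
Nitrofurantoin: 23 mm is ≥ 17 mm → S
Trimethoprim-sulfamethoxazole: 10 mm is in 8–12 mm → I
Imipenem (32 mm) ≥ 30 mm → S
Penicillin (28 mm) ≥ 21 mm — Susceptible
Amikacin: 28 mm is in 27–28 mm ⇒ I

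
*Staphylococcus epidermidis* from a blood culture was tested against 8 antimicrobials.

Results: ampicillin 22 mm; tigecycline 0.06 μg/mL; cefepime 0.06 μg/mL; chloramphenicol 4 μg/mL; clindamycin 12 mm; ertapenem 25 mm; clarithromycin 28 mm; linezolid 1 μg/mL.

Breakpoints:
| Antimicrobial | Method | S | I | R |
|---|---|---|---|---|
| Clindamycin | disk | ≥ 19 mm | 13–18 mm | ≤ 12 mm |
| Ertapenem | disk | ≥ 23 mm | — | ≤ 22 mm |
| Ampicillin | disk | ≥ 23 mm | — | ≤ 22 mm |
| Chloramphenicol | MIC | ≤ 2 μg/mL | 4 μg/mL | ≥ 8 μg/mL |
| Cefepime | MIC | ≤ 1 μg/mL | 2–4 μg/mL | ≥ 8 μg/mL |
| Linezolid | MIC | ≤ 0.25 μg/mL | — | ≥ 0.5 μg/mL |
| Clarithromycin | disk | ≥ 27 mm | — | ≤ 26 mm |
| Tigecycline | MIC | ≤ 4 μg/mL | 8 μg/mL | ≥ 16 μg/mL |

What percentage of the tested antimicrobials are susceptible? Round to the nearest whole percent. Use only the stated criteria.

50%

Ampicillin (22 mm) ≤ 22 mm ⇒ R
Tigecycline: 0.06 μg/mL is ≤ 4 μg/mL → susceptible
Cefepime: 0.06 μg/mL is ≤ 1 μg/mL — susceptible
Chloramphenicol: 4 μg/mL is = 4 μg/mL ⇒ intermediate
Clindamycin 12 mm: ≤ 12 mm — Resistant
Ertapenem: 25 mm is ≥ 23 mm — Susceptible
Clarithromycin (28 mm) ≥ 27 mm — Susceptible
Linezolid 1 μg/mL: ≥ 0.5 μg/mL ⇒ R
Susceptible: 4/8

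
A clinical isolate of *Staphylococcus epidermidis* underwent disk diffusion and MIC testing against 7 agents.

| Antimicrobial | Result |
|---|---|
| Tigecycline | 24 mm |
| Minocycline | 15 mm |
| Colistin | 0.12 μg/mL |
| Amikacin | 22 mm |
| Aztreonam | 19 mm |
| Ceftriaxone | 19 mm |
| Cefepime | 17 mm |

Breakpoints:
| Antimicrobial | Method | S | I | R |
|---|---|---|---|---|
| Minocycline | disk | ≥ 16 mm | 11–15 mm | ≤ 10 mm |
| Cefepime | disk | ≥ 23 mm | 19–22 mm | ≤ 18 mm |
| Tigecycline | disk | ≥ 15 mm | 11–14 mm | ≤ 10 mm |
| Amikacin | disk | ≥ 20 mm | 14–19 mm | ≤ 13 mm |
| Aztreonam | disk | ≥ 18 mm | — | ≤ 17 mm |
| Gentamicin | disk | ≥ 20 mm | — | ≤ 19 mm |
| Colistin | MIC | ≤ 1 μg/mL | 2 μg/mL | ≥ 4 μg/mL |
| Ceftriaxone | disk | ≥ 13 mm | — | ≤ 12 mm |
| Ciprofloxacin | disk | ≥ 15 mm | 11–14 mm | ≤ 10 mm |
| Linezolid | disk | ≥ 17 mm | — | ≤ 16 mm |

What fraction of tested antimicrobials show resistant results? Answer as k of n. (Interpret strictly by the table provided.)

Tigecycline: 24 mm is ≥ 15 mm ⇒ S
Minocycline (15 mm) in 11–15 mm — I
Colistin: 0.12 μg/mL is ≤ 1 μg/mL — S
Amikacin: 22 mm is ≥ 20 mm — S
Aztreonam (19 mm) ≥ 18 mm → susceptible
Ceftriaxone: 19 mm is ≥ 13 mm → susceptible
Cefepime: 17 mm is ≤ 18 mm ⇒ R
Resistant: 1/7

1 of 7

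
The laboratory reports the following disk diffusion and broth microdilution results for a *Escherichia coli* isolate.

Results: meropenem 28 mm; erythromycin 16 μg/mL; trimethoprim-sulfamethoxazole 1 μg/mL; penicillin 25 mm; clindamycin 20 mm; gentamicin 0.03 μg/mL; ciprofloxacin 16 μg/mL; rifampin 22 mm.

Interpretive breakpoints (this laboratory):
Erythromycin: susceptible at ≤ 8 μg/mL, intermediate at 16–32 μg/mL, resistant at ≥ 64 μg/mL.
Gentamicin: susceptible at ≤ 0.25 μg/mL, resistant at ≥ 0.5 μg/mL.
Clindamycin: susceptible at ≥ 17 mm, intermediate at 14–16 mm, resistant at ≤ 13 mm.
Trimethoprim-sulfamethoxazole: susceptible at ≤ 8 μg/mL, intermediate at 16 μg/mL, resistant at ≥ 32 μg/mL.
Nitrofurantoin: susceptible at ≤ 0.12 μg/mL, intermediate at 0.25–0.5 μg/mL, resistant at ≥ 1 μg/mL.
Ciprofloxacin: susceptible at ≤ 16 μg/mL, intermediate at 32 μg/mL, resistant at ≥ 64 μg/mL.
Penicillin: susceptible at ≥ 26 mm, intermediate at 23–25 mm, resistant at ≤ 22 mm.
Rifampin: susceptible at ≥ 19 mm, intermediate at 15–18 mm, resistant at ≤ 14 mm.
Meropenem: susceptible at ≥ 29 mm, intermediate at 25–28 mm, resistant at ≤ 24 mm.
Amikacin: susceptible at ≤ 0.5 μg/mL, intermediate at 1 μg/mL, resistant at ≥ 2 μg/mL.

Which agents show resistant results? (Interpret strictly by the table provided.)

Meropenem (28 mm) in 25–28 mm ⇒ Intermediate
Erythromycin (16 μg/mL) in 16–32 μg/mL — I
Trimethoprim-sulfamethoxazole: 1 μg/mL is ≤ 8 μg/mL ⇒ susceptible
Penicillin (25 mm) in 23–25 mm ⇒ Intermediate
Clindamycin 20 mm: ≥ 17 mm → Susceptible
Gentamicin 0.03 μg/mL: ≤ 0.25 μg/mL → S
Ciprofloxacin (16 μg/mL) ≤ 16 μg/mL → S
Rifampin 22 mm: ≥ 19 mm → S

none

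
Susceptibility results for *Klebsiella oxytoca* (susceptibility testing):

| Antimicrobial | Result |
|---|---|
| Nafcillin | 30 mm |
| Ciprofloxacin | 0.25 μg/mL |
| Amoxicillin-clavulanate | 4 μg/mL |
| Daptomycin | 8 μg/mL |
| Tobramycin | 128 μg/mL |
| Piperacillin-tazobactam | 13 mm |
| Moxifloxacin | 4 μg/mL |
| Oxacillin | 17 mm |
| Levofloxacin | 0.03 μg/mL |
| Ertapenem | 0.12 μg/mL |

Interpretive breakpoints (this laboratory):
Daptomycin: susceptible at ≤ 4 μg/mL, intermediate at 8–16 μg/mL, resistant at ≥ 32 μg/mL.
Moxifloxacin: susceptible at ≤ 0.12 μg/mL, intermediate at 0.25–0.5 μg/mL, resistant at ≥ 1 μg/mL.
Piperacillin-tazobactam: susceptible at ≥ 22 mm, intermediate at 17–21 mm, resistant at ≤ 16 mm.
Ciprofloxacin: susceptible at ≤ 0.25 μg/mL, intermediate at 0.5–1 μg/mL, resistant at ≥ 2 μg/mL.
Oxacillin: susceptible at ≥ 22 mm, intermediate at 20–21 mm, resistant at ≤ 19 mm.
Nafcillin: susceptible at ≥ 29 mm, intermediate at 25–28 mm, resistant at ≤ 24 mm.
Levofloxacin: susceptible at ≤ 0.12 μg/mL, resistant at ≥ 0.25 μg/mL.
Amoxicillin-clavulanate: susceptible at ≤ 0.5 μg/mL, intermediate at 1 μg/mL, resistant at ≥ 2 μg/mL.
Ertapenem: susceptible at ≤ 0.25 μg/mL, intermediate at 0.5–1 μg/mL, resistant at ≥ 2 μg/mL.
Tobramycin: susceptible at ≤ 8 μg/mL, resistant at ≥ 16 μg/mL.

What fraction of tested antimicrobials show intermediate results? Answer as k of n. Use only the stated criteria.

1 of 10

Nafcillin (30 mm) ≥ 29 mm — susceptible
Ciprofloxacin: 0.25 μg/mL is ≤ 0.25 μg/mL → S
Amoxicillin-clavulanate (4 μg/mL) ≥ 2 μg/mL → resistant
Daptomycin 8 μg/mL: in 8–16 μg/mL → intermediate
Tobramycin (128 μg/mL) ≥ 16 μg/mL — resistant
Piperacillin-tazobactam (13 mm) ≤ 16 mm → resistant
Moxifloxacin: 4 μg/mL is ≥ 1 μg/mL ⇒ resistant
Oxacillin (17 mm) ≤ 19 mm — Resistant
Levofloxacin (0.03 μg/mL) ≤ 0.12 μg/mL → susceptible
Ertapenem: 0.12 μg/mL is ≤ 0.25 μg/mL → susceptible
Intermediate: 1/10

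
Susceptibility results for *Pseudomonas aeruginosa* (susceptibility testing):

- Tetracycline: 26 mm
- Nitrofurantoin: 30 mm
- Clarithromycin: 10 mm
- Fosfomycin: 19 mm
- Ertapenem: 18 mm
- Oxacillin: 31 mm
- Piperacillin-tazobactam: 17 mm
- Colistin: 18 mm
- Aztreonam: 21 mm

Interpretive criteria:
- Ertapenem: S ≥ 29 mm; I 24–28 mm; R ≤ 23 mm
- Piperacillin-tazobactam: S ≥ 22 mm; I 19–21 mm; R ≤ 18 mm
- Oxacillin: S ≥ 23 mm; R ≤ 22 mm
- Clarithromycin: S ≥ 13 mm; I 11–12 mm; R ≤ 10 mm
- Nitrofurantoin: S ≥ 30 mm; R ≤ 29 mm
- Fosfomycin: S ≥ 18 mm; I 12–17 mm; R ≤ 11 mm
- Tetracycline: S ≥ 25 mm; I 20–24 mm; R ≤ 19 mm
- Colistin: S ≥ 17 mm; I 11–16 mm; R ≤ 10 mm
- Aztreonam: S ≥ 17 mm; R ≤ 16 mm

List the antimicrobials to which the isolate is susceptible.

Tetracycline: 26 mm is ≥ 25 mm — Susceptible
Nitrofurantoin 30 mm: ≥ 30 mm → Susceptible
Clarithromycin 10 mm: ≤ 10 mm — Resistant
Fosfomycin (19 mm) ≥ 18 mm ⇒ susceptible
Ertapenem (18 mm) ≤ 23 mm — Resistant
Oxacillin 31 mm: ≥ 23 mm → Susceptible
Piperacillin-tazobactam 17 mm: ≤ 18 mm → Resistant
Colistin 18 mm: ≥ 17 mm → S
Aztreonam: 21 mm is ≥ 17 mm ⇒ susceptible

tetracycline, nitrofurantoin, fosfomycin, oxacillin, colistin, aztreonam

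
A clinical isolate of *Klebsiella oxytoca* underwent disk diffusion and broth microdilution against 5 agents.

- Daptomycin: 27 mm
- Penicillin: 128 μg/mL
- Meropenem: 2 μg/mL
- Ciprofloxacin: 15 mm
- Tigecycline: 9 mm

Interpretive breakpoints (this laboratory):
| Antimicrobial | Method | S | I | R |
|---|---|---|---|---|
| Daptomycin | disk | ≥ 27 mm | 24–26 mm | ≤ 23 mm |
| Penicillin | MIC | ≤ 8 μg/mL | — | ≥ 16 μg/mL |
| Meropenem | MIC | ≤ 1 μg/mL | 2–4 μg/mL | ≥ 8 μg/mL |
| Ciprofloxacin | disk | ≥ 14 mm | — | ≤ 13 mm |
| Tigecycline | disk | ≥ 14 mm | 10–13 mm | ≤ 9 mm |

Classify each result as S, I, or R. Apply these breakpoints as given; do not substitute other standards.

Daptomycin: 27 mm is ≥ 27 mm — susceptible
Penicillin 128 μg/mL: ≥ 16 μg/mL → Resistant
Meropenem (2 μg/mL) in 2–4 μg/mL → intermediate
Ciprofloxacin 15 mm: ≥ 14 mm → Susceptible
Tigecycline (9 mm) ≤ 9 mm → resistant

S, R, I, S, R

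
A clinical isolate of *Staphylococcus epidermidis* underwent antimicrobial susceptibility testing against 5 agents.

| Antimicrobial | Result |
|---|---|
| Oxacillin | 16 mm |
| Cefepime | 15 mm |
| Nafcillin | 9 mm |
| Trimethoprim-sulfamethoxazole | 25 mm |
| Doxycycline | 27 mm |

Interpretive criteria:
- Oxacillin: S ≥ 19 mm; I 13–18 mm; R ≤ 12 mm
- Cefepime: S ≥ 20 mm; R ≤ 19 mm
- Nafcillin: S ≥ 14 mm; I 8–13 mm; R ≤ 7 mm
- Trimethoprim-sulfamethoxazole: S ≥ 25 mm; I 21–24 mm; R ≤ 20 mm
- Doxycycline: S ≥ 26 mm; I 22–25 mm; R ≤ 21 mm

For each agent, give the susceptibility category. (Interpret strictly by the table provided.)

I, R, I, S, S

Oxacillin: 16 mm is in 13–18 mm ⇒ I
Cefepime (15 mm) ≤ 19 mm → Resistant
Nafcillin 9 mm: in 8–13 mm — I
Trimethoprim-sulfamethoxazole (25 mm) ≥ 25 mm — susceptible
Doxycycline 27 mm: ≥ 26 mm → S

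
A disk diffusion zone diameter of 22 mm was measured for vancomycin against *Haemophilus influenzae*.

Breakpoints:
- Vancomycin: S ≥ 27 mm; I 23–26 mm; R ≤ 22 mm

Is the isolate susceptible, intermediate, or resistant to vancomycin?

Resistant

Vancomycin: 22 mm is ≤ 22 mm ⇒ Resistant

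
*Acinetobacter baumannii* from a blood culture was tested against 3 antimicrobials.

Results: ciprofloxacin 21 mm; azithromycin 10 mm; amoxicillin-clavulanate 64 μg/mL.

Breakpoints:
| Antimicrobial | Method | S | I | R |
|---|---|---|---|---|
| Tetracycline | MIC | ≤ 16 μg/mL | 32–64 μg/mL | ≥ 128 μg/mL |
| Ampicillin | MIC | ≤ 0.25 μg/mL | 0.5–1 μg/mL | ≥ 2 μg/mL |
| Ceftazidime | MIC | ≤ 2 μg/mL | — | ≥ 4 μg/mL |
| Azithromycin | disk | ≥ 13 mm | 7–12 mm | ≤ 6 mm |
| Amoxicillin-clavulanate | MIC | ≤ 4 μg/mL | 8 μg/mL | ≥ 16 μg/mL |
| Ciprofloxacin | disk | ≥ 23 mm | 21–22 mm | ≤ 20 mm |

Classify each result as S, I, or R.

I, I, R

Ciprofloxacin 21 mm: in 21–22 mm → I
Azithromycin (10 mm) in 7–12 mm ⇒ intermediate
Amoxicillin-clavulanate (64 μg/mL) ≥ 16 μg/mL → Resistant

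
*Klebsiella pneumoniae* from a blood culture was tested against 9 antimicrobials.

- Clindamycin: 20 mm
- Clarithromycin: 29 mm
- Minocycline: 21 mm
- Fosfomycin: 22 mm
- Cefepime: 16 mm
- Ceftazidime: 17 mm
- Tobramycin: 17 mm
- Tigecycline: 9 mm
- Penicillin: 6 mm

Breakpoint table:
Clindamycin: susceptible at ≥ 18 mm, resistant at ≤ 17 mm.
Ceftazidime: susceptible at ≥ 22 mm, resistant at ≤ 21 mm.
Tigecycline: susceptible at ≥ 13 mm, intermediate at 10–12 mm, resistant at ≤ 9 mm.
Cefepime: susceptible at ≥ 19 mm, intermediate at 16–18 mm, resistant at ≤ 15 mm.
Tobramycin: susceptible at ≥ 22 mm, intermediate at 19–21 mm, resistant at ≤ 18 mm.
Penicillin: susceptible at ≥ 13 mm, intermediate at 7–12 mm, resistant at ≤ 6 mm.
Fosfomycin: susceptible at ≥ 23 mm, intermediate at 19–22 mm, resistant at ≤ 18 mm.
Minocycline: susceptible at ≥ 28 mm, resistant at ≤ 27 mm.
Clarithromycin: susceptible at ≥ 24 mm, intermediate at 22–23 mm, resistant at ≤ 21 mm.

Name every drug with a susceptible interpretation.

Clindamycin: 20 mm is ≥ 18 mm → Susceptible
Clarithromycin: 29 mm is ≥ 24 mm — S
Minocycline: 21 mm is ≤ 27 mm — resistant
Fosfomycin 22 mm: in 19–22 mm — intermediate
Cefepime (16 mm) in 16–18 mm ⇒ intermediate
Ceftazidime (17 mm) ≤ 21 mm — R
Tobramycin (17 mm) ≤ 18 mm — R
Tigecycline 9 mm: ≤ 9 mm — resistant
Penicillin (6 mm) ≤ 6 mm ⇒ resistant

clindamycin, clarithromycin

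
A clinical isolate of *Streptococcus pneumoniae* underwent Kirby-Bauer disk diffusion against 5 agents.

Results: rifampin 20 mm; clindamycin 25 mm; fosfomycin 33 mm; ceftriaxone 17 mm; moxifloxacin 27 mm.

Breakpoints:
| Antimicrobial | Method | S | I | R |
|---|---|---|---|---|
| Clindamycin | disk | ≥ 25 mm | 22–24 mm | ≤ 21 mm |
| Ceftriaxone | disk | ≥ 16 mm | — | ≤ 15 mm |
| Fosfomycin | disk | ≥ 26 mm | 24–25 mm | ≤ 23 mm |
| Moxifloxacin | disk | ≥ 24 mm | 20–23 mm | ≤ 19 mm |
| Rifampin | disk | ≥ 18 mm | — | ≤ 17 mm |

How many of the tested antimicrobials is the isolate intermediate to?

0

Rifampin 20 mm: ≥ 18 mm → S
Clindamycin 25 mm: ≥ 25 mm ⇒ susceptible
Fosfomycin (33 mm) ≥ 26 mm → S
Ceftriaxone: 17 mm is ≥ 16 mm ⇒ Susceptible
Moxifloxacin (27 mm) ≥ 24 mm → S
Intermediate: 0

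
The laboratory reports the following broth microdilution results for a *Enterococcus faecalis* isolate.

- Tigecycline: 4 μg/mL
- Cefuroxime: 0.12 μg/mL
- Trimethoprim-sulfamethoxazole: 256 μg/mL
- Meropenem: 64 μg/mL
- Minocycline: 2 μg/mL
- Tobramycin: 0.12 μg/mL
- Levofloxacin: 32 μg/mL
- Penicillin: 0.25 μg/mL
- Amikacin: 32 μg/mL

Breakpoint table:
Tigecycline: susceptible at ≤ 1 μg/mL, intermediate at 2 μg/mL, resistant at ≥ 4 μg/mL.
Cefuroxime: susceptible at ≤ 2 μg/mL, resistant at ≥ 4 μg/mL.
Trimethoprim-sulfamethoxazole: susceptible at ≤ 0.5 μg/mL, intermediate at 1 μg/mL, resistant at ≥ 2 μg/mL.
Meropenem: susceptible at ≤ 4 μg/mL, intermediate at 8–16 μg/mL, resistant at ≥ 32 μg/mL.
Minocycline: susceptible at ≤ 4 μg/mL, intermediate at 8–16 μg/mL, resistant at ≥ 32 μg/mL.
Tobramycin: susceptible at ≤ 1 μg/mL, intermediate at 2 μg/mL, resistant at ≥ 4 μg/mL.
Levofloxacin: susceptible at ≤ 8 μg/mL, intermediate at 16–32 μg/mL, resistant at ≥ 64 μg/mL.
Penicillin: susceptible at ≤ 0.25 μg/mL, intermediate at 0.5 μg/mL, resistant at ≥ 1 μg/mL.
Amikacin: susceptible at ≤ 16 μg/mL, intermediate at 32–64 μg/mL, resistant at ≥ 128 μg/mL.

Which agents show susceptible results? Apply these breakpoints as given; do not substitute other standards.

cefuroxime, minocycline, tobramycin, penicillin

Tigecycline: 4 μg/mL is ≥ 4 μg/mL — resistant
Cefuroxime 0.12 μg/mL: ≤ 2 μg/mL → Susceptible
Trimethoprim-sulfamethoxazole: 256 μg/mL is ≥ 2 μg/mL ⇒ Resistant
Meropenem 64 μg/mL: ≥ 32 μg/mL ⇒ R
Minocycline 2 μg/mL: ≤ 4 μg/mL ⇒ Susceptible
Tobramycin 0.12 μg/mL: ≤ 1 μg/mL — susceptible
Levofloxacin: 32 μg/mL is in 16–32 μg/mL → intermediate
Penicillin: 0.25 μg/mL is ≤ 0.25 μg/mL ⇒ S
Amikacin 32 μg/mL: in 32–64 μg/mL ⇒ intermediate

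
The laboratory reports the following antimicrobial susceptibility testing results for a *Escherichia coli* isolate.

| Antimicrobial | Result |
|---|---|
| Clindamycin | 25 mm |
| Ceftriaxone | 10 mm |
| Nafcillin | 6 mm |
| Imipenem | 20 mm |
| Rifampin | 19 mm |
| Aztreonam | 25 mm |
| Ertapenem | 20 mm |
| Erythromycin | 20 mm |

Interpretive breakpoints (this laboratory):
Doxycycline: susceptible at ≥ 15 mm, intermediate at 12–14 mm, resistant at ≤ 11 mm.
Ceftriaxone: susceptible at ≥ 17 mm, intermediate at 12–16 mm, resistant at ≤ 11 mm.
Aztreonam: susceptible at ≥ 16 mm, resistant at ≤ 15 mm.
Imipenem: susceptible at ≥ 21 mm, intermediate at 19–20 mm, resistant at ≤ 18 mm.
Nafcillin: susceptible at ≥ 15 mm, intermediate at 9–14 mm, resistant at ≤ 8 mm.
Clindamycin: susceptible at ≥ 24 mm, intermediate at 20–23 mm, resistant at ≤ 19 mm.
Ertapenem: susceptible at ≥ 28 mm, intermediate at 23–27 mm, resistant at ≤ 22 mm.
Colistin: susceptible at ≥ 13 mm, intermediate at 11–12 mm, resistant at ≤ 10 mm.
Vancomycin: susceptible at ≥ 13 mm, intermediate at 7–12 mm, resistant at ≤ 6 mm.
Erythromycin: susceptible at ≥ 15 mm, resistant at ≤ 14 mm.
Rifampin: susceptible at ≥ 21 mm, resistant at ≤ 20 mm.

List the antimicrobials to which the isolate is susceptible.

Clindamycin (25 mm) ≥ 24 mm — S
Ceftriaxone 10 mm: ≤ 11 mm ⇒ Resistant
Nafcillin 6 mm: ≤ 8 mm ⇒ resistant
Imipenem (20 mm) in 19–20 mm ⇒ Intermediate
Rifampin 19 mm: ≤ 20 mm → R
Aztreonam (25 mm) ≥ 16 mm → Susceptible
Ertapenem: 20 mm is ≤ 22 mm ⇒ Resistant
Erythromycin 20 mm: ≥ 15 mm → S

clindamycin, aztreonam, erythromycin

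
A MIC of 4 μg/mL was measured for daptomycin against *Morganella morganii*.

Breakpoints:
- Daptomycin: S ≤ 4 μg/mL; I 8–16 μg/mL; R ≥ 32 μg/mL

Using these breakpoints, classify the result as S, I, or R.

Daptomycin 4 μg/mL: ≤ 4 μg/mL — susceptible

S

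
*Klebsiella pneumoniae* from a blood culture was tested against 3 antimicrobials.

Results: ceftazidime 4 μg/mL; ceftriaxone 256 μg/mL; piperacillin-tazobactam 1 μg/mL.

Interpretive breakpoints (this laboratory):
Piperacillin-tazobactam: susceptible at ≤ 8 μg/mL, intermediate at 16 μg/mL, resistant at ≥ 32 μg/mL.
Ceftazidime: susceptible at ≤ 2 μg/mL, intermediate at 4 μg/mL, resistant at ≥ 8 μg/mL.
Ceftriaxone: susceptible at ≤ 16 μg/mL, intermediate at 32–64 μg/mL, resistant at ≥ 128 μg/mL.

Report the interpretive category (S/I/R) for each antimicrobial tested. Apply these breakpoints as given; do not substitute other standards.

Ceftazidime (4 μg/mL) = 4 μg/mL — I
Ceftriaxone: 256 μg/mL is ≥ 128 μg/mL → resistant
Piperacillin-tazobactam (1 μg/mL) ≤ 8 μg/mL → S

I, R, S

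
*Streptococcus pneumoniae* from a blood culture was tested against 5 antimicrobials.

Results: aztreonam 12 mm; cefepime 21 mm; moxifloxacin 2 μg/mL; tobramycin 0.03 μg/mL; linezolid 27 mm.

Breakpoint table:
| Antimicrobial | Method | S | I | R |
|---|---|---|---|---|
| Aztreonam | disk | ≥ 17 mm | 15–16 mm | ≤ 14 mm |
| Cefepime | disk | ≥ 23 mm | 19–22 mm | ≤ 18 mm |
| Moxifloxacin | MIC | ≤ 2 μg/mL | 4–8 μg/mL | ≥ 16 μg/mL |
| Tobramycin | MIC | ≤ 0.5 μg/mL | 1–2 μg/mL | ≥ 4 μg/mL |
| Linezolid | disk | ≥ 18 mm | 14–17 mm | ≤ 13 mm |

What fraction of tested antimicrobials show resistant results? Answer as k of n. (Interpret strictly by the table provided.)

1 of 5

Aztreonam: 12 mm is ≤ 14 mm — resistant
Cefepime 21 mm: in 19–22 mm → Intermediate
Moxifloxacin 2 μg/mL: ≤ 2 μg/mL ⇒ Susceptible
Tobramycin 0.03 μg/mL: ≤ 0.5 μg/mL → S
Linezolid (27 mm) ≥ 18 mm ⇒ Susceptible
Resistant: 1/5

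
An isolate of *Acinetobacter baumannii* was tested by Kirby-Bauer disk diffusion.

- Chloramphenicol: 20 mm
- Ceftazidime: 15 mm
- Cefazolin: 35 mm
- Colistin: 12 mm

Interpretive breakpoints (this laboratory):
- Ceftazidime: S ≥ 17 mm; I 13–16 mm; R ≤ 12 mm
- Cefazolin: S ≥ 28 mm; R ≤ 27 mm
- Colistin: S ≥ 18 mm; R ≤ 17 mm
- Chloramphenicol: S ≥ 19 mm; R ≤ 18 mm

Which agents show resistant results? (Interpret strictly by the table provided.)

colistin

Chloramphenicol: 20 mm is ≥ 19 mm — susceptible
Ceftazidime (15 mm) in 13–16 mm ⇒ I
Cefazolin: 35 mm is ≥ 28 mm ⇒ S
Colistin 12 mm: ≤ 17 mm ⇒ resistant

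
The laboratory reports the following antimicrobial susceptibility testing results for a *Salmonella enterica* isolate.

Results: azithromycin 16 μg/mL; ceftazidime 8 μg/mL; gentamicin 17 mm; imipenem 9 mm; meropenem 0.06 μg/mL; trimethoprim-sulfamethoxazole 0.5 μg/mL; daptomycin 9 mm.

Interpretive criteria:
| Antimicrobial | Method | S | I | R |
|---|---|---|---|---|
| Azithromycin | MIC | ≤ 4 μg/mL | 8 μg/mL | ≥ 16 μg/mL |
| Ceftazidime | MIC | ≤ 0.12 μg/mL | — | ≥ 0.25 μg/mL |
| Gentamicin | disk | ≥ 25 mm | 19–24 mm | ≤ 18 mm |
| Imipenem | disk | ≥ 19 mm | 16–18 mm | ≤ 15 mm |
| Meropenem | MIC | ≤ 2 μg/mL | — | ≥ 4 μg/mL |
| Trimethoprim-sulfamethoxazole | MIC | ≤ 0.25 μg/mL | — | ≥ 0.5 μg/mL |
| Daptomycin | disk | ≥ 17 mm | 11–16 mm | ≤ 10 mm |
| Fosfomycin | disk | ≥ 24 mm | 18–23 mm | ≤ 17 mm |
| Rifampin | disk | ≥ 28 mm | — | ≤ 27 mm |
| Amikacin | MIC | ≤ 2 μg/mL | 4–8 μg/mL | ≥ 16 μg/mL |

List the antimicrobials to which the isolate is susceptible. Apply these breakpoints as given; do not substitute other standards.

meropenem

Azithromycin: 16 μg/mL is ≥ 16 μg/mL — Resistant
Ceftazidime (8 μg/mL) ≥ 0.25 μg/mL ⇒ Resistant
Gentamicin (17 mm) ≤ 18 mm → R
Imipenem 9 mm: ≤ 15 mm ⇒ Resistant
Meropenem (0.06 μg/mL) ≤ 2 μg/mL ⇒ susceptible
Trimethoprim-sulfamethoxazole: 0.5 μg/mL is ≥ 0.5 μg/mL → resistant
Daptomycin 9 mm: ≤ 10 mm → Resistant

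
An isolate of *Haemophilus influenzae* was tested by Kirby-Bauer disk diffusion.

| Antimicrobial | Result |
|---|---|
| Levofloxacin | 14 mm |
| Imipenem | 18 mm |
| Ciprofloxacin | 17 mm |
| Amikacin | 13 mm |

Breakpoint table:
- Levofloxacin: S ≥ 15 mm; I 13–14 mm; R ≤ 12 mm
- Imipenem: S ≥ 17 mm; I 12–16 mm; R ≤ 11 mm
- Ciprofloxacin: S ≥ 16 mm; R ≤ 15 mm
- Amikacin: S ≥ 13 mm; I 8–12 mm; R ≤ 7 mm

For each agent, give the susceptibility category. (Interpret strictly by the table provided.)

I, S, S, S

Levofloxacin (14 mm) in 13–14 mm ⇒ Intermediate
Imipenem: 18 mm is ≥ 17 mm ⇒ susceptible
Ciprofloxacin 17 mm: ≥ 16 mm ⇒ susceptible
Amikacin: 13 mm is ≥ 13 mm — S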